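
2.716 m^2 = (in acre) 0.0006711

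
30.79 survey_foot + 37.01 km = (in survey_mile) 23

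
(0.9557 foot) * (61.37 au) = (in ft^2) 2.879e+13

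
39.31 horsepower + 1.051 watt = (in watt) 2.931e+04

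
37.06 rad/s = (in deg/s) 2123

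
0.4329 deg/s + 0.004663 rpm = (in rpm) 0.07681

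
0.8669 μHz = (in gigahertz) 8.669e-16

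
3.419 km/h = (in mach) 0.002789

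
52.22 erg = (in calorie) 1.248e-06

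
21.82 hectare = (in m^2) 2.182e+05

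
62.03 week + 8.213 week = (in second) 4.248e+07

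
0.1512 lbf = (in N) 0.6726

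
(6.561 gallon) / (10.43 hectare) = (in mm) 0.0002381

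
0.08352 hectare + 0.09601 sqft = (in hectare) 0.08352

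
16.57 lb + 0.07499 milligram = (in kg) 7.516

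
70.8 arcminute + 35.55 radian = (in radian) 35.57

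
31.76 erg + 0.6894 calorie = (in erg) 2.884e+07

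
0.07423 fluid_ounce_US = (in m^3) 2.195e-06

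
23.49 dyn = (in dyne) 23.49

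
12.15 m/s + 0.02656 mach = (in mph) 47.41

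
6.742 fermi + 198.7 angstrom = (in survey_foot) 6.519e-08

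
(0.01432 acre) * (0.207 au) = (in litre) 1.795e+15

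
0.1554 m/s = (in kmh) 0.5594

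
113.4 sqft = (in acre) 0.002603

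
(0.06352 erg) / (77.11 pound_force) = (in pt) 5.249e-08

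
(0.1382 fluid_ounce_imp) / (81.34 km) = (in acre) 1.193e-14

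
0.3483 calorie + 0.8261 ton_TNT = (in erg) 3.456e+16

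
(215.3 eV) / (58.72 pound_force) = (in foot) 4.333e-19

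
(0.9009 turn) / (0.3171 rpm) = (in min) 2.841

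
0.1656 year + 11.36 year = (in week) 601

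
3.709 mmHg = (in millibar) 4.945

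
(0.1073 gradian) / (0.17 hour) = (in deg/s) 0.0001578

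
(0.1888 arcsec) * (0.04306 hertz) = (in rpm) 3.764e-07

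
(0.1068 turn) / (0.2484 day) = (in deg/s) 0.001791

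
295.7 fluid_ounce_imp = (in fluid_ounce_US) 284.1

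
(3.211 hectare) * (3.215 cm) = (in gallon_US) 2.727e+05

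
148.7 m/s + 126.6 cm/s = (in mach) 0.4404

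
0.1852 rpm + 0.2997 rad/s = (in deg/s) 18.28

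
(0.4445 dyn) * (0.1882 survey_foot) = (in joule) 2.55e-07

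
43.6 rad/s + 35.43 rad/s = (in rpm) 754.7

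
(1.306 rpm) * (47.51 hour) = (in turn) 3723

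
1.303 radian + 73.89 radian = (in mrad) 7.519e+04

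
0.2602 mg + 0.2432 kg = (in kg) 0.2432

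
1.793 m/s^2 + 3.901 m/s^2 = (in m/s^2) 5.694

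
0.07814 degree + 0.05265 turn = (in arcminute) 1142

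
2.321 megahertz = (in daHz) 2.321e+05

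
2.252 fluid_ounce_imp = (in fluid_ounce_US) 2.164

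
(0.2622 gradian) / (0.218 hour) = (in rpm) 5.011e-05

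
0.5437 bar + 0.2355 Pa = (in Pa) 5.437e+04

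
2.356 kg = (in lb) 5.194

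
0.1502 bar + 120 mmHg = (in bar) 0.3102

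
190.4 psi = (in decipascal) 1.313e+07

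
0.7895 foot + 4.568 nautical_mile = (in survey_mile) 5.257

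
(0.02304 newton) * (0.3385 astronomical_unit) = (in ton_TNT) 0.2789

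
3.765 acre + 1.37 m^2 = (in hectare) 1.524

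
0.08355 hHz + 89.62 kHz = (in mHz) 8.963e+07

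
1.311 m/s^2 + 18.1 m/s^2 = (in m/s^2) 19.41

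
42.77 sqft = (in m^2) 3.973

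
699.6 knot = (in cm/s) 3.599e+04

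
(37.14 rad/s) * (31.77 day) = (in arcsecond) 2.103e+13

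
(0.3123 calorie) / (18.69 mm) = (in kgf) 7.129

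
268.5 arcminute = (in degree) 4.475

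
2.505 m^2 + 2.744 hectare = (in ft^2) 2.954e+05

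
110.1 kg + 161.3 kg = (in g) 2.714e+05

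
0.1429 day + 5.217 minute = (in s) 1.266e+04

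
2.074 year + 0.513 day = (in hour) 1.818e+04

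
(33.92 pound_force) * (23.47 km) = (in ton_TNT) 0.0008464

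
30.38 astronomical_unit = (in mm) 4.545e+15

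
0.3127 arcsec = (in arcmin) 0.005212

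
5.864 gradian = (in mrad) 92.11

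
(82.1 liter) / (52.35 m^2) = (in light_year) 1.658e-19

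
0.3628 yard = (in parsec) 1.075e-17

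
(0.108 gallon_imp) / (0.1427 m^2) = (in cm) 0.3441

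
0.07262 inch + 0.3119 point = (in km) 1.955e-06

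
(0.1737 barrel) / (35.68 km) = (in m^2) 7.74e-07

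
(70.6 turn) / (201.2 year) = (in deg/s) 4.006e-06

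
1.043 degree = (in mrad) 18.2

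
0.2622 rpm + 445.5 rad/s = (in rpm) 4254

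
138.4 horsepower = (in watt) 1.032e+05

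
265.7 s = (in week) 0.0004393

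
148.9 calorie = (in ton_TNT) 1.489e-07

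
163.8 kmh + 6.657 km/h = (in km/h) 170.5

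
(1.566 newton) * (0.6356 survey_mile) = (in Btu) 1.518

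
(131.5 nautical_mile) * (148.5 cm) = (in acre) 89.37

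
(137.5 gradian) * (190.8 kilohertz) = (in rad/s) 4.121e+05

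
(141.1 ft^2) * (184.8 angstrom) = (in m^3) 2.422e-07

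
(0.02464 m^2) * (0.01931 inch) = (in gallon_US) 0.003193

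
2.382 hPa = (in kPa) 0.2382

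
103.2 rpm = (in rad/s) 10.81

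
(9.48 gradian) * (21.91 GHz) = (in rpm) 3.116e+10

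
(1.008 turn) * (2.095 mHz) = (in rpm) 0.1267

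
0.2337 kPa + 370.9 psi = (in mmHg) 1.918e+04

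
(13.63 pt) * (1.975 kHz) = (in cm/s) 949.7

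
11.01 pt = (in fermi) 3.884e+12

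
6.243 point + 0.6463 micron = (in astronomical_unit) 1.473e-14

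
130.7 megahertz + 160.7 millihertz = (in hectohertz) 1.307e+06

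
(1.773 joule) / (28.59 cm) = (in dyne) 6.201e+05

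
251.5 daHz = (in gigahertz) 2.515e-06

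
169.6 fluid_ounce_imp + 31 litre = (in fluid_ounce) 1211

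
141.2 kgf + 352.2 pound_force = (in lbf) 663.5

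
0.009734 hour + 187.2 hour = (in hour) 187.2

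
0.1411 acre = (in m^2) 571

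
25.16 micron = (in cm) 0.002516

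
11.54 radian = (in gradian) 734.7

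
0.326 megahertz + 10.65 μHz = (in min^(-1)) 1.956e+07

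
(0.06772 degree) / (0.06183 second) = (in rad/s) 0.01912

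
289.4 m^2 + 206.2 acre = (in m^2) 8.348e+05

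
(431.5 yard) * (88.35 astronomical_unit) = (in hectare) 5.215e+11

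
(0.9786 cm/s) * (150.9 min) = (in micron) 8.86e+07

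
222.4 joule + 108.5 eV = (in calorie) 53.15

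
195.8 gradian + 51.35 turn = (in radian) 325.7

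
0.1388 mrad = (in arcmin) 0.4772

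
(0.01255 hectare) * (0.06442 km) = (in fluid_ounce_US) 2.734e+08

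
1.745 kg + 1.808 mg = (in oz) 61.55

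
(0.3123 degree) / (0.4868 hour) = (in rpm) 2.97e-05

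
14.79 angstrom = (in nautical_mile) 7.986e-13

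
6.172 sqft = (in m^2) 0.5734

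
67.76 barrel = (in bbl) 67.76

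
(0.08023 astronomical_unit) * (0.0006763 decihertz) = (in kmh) 2.922e+06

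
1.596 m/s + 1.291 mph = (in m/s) 2.173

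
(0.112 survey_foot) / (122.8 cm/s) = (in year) 8.815e-10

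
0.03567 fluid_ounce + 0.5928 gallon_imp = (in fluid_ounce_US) 91.16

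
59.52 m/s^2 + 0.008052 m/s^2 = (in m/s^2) 59.53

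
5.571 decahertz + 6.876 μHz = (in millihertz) 5.571e+04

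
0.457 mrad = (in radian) 0.000457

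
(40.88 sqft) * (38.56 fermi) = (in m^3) 1.464e-13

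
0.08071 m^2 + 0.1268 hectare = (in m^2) 1268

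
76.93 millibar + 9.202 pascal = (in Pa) 7702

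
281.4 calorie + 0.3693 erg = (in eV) 7.349e+21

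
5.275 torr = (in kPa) 0.7033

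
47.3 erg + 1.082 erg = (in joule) 4.838e-06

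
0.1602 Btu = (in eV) 1.055e+21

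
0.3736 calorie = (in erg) 1.563e+07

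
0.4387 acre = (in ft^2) 1.911e+04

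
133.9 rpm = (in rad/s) 14.02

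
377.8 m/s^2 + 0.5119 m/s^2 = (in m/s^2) 378.3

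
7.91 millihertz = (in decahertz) 0.000791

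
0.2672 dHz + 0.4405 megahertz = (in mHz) 4.405e+08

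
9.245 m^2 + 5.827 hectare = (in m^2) 5.828e+04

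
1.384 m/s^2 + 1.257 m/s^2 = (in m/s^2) 2.641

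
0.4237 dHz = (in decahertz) 0.004237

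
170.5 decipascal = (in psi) 0.002473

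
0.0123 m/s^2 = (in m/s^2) 0.0123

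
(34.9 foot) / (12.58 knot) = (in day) 1.902e-05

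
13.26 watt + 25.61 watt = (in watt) 38.87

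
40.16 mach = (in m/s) 1.367e+04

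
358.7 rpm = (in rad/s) 37.56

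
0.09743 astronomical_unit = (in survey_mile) 9.057e+06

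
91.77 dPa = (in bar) 9.177e-05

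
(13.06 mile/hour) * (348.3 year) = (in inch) 2.525e+12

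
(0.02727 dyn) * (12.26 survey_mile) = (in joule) 0.005381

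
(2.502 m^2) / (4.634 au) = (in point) 1.023e-08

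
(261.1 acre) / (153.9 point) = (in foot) 6.385e+07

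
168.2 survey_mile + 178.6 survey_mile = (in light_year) 5.899e-11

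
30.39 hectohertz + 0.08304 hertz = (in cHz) 3.039e+05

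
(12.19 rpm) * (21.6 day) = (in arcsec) 4.914e+11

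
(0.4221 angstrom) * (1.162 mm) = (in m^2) 4.905e-14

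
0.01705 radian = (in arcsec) 3517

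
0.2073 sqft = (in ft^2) 0.2073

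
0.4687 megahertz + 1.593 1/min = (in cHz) 4.687e+07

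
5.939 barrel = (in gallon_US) 249.4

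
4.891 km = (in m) 4891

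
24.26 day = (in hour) 582.2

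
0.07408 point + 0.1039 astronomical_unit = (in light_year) 1.643e-06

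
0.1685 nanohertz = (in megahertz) 1.685e-16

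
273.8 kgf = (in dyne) 2.685e+08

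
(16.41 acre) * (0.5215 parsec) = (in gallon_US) 2.823e+23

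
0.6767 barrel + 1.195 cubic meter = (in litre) 1303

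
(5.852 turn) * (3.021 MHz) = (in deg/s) 6.364e+09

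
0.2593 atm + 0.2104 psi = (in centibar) 27.72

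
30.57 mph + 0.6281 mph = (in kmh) 50.21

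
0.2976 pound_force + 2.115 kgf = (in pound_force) 4.96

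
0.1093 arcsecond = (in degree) 3.036e-05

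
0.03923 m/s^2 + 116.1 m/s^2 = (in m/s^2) 116.1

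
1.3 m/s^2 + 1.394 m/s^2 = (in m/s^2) 2.694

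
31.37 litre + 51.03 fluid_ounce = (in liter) 32.88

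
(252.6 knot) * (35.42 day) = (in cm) 3.977e+10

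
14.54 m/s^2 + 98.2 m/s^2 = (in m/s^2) 112.7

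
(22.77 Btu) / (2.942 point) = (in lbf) 5.204e+06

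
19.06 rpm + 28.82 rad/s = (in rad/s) 30.82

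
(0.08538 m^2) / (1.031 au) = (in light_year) 5.851e-29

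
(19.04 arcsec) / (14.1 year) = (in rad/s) 2.076e-13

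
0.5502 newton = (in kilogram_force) 0.0561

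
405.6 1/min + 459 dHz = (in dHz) 526.6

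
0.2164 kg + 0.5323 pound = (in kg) 0.4578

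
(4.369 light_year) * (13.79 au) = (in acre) 2.107e+25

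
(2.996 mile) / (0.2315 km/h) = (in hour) 20.83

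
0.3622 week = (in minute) 3651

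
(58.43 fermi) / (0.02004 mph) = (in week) 1.078e-17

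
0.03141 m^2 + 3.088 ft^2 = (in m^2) 0.3183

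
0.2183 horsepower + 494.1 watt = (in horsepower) 0.8809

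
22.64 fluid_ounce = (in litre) 0.6695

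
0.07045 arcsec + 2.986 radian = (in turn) 0.4752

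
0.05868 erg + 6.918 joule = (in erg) 6.918e+07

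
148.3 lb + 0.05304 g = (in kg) 67.27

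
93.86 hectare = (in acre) 231.9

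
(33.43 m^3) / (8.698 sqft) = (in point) 1.173e+05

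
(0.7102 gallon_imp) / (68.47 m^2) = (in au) 3.152e-16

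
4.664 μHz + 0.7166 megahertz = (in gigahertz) 0.0007166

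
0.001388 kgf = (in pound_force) 0.00306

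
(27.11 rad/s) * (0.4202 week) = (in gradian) 4.386e+08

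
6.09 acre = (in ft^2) 2.653e+05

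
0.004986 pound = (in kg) 0.002262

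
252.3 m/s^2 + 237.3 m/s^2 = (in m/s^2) 489.6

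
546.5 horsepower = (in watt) 4.075e+05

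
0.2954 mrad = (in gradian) 0.01881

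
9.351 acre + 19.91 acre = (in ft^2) 1.275e+06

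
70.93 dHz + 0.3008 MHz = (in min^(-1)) 1.805e+07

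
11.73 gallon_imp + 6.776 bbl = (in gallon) 298.7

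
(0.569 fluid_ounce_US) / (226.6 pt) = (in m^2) 0.0002105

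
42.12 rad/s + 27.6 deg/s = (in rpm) 406.8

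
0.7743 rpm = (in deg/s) 4.646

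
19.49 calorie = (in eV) 5.09e+20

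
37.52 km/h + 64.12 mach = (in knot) 4.246e+04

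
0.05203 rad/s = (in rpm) 0.4968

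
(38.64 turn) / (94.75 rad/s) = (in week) 4.237e-06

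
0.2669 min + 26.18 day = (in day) 26.18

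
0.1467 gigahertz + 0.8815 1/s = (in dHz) 1.467e+09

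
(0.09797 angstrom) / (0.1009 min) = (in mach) 4.753e-15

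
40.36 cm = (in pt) 1144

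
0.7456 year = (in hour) 6531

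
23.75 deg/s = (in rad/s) 0.4145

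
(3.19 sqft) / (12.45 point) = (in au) 4.51e-10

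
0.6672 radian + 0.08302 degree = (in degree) 38.31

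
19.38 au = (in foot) 9.512e+12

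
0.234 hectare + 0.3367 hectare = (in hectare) 0.5707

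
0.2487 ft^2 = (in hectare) 2.31e-06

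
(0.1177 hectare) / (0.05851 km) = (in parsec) 6.519e-16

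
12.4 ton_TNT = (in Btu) 4.917e+07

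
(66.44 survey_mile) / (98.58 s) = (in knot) 2108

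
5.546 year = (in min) 2.915e+06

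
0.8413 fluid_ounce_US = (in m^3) 2.488e-05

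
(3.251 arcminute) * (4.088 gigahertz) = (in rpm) 3.692e+07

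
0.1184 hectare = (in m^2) 1184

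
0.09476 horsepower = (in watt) 70.66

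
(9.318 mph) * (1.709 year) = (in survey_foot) 7.365e+08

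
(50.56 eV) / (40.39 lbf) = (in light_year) 4.766e-36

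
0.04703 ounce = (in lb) 0.002939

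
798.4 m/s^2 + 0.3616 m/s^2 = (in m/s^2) 798.8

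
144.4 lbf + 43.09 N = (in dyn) 6.854e+07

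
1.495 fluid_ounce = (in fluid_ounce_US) 1.495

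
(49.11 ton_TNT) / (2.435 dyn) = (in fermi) 8.438e+30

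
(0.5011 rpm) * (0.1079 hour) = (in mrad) 2.038e+04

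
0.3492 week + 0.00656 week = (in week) 0.3558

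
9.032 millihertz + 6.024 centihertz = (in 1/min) 4.156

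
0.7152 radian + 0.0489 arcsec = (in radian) 0.7152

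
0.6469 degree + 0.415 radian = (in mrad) 426.3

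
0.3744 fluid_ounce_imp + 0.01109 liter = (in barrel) 0.0001367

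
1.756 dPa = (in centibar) 0.0001756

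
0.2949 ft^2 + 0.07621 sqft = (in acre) 8.52e-06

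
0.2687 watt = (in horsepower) 0.0003603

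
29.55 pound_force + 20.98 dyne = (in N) 131.4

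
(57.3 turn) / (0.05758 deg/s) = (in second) 3.582e+05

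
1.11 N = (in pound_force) 0.2495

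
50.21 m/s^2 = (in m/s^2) 50.21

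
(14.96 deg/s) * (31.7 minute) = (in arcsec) 1.024e+08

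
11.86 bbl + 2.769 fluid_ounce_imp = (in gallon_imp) 414.8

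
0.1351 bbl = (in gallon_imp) 4.725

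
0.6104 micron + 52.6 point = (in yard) 0.02029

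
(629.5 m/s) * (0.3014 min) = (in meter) 1.138e+04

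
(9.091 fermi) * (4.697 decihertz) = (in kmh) 1.537e-14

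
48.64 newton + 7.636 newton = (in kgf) 5.739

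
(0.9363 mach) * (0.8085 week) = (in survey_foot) 5.115e+08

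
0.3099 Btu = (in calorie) 78.15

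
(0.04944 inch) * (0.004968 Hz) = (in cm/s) 0.0006239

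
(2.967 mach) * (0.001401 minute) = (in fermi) 8.492e+16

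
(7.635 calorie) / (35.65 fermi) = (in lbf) 2.014e+14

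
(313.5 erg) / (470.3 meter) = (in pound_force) 1.499e-08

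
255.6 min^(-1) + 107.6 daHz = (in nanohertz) 1.08e+12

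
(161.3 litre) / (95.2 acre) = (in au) 2.799e-18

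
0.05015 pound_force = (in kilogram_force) 0.02275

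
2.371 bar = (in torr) 1778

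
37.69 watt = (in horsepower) 0.05054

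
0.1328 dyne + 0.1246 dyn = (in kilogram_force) 2.625e-07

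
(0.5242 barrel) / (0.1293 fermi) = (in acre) 1.593e+11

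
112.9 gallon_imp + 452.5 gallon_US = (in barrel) 14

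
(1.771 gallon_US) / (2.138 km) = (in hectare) 3.136e-10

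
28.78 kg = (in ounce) 1015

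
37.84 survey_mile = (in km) 60.9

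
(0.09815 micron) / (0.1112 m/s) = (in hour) 2.452e-10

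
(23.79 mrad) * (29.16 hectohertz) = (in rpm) 662.5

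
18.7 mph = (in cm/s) 836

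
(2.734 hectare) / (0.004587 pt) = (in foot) 5.543e+10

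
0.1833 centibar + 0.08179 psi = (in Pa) 747.2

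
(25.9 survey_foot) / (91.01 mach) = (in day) 2.948e-09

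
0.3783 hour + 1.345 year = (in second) 4.242e+07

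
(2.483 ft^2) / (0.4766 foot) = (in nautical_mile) 0.0008574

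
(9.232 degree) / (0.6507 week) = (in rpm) 3.91e-06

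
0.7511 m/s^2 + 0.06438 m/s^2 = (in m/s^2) 0.8155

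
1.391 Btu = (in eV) 9.16e+21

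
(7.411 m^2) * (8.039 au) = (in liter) 8.913e+15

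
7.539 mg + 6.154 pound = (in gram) 2791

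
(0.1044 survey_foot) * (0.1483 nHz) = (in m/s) 4.719e-12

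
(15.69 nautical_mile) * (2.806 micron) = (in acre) 2.015e-05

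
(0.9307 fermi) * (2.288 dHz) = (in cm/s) 2.129e-14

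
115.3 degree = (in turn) 0.3203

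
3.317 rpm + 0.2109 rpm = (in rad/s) 0.3694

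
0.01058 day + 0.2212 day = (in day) 0.2318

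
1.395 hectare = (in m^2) 1.395e+04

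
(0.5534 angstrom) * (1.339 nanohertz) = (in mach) 2.176e-22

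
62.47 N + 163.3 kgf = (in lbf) 374.1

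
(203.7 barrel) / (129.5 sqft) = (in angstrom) 2.692e+10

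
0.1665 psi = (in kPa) 1.148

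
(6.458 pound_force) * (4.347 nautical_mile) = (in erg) 2.313e+12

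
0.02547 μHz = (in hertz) 2.547e-08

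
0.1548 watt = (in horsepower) 0.0002076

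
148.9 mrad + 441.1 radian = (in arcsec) 9.101e+07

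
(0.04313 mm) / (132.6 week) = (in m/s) 5.378e-13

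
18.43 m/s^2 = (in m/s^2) 18.43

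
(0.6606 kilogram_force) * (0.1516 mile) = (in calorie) 377.8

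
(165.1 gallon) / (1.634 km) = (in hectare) 3.825e-08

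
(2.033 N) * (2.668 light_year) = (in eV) 3.203e+35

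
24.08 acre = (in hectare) 9.745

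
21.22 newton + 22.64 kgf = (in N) 243.2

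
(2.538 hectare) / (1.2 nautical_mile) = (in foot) 37.47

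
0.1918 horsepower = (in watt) 143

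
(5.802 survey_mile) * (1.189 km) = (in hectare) 1110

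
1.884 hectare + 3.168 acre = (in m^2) 3.166e+04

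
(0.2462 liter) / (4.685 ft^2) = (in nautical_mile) 3.054e-07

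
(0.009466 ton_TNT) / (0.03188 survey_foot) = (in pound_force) 9.163e+08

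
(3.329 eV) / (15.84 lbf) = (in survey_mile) 4.704e-24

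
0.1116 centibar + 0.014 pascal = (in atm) 0.001102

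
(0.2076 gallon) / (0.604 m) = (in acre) 3.215e-07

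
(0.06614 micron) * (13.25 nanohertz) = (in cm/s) 8.764e-14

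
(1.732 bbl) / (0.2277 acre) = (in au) 1.998e-15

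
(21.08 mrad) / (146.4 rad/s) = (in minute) 2.4e-06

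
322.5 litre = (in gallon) 85.2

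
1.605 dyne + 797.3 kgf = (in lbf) 1758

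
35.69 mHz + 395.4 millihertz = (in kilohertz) 0.0004311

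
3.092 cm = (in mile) 1.921e-05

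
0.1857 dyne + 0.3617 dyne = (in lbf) 1.231e-06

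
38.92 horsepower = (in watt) 2.902e+04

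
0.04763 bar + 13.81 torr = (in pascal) 6604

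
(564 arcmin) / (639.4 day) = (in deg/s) 1.702e-07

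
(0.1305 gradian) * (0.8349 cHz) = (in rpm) 0.0001634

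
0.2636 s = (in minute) 0.004393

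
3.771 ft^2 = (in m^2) 0.3503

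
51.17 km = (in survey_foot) 1.679e+05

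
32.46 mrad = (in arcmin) 111.6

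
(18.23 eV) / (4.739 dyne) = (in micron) 6.163e-08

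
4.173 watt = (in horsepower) 0.005596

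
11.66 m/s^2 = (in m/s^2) 11.66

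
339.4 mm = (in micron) 3.394e+05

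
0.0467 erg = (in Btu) 4.426e-12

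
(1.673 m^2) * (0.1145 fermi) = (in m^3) 1.916e-16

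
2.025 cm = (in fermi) 2.025e+13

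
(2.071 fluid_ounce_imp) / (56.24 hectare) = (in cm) 1.046e-08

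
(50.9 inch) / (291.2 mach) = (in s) 1.304e-05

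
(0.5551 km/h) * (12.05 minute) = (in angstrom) 1.115e+12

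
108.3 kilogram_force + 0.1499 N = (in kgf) 108.3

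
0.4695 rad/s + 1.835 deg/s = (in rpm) 4.789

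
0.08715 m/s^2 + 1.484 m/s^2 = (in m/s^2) 1.571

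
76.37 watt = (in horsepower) 0.1024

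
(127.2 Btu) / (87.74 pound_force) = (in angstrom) 3.439e+12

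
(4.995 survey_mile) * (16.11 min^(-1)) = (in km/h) 7770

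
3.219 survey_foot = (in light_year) 1.037e-16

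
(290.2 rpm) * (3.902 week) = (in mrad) 7.172e+10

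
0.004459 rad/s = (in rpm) 0.04258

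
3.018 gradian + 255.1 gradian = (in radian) 4.055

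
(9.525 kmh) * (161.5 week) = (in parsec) 8.375e-09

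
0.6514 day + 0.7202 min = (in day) 0.6519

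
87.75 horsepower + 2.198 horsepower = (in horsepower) 89.95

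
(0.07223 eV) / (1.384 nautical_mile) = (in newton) 4.515e-24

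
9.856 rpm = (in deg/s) 59.14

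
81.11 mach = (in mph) 6.178e+04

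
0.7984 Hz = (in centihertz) 79.84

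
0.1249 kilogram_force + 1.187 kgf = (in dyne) 1.287e+06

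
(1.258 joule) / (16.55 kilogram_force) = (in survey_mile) 4.816e-06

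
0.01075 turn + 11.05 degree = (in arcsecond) 5.371e+04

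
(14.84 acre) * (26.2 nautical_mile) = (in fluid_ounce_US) 9.854e+13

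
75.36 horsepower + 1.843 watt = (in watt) 5.62e+04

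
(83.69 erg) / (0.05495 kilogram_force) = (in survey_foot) 5.095e-05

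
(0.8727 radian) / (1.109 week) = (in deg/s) 7.455e-05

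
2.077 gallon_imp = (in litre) 9.442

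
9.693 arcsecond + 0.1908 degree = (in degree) 0.1935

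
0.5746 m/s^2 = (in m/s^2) 0.5746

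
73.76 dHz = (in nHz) 7.376e+09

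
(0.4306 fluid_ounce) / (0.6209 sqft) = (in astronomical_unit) 1.476e-15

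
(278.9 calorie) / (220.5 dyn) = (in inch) 2.084e+07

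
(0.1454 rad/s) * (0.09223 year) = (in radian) 4.229e+05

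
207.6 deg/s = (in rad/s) 3.623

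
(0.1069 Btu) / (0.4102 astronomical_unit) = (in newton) 1.838e-09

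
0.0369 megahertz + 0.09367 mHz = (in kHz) 36.9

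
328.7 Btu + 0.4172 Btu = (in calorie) 8.299e+04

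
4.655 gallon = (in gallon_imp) 3.876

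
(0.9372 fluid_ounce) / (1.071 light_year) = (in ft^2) 2.944e-20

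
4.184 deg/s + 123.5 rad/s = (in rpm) 1180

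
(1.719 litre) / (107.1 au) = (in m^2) 1.073e-16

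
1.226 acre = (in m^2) 4961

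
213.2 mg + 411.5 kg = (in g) 4.115e+05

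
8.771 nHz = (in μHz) 0.008771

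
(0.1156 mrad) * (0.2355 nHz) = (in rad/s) 2.722e-14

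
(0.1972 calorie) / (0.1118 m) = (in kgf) 0.7526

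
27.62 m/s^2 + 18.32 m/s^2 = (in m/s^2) 45.94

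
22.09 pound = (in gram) 1.002e+04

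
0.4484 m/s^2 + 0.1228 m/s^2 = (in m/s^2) 0.5712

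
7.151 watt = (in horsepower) 0.00959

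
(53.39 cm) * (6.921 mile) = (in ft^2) 6.401e+04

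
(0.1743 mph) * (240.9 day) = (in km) 1622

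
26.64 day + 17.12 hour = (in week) 3.908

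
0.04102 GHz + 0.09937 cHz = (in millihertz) 4.102e+10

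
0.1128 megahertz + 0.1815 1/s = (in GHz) 0.0001128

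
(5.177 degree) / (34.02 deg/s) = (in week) 2.516e-07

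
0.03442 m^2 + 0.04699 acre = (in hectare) 0.01902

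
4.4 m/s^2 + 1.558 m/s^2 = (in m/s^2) 5.958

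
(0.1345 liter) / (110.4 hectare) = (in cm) 1.218e-08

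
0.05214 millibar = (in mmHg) 0.03911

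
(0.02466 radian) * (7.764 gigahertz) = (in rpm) 1.828e+09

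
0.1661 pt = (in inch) 0.002307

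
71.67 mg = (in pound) 0.000158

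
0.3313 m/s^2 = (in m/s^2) 0.3313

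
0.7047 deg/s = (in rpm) 0.1175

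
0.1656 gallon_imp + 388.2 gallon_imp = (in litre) 1766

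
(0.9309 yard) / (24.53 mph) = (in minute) 0.001294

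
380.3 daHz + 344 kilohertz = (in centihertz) 3.478e+07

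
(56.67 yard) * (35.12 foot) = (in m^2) 554.7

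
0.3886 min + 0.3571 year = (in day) 130.3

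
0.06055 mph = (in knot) 0.05262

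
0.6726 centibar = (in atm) 0.006638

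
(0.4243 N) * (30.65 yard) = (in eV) 7.422e+19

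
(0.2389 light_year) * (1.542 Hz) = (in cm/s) 3.485e+17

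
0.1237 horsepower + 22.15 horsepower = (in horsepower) 22.27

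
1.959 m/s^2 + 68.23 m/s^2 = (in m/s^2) 70.19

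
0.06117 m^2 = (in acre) 1.512e-05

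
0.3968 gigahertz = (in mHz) 3.968e+11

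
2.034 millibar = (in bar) 0.002034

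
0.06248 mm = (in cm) 0.006248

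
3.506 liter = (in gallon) 0.9262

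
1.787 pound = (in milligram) 8.106e+05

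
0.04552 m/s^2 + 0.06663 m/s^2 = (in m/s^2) 0.1121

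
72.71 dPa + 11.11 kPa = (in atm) 0.1097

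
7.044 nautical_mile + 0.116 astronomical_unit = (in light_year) 1.834e-06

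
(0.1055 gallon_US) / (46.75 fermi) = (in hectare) 8.542e+05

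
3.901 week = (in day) 27.31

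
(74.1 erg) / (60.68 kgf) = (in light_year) 1.316e-24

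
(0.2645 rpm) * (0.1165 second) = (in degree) 0.1849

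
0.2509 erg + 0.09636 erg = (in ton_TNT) 8.3e-18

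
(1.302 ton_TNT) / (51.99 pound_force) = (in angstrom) 2.356e+17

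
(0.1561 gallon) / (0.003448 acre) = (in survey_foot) 0.0001389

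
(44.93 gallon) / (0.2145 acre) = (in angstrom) 1.959e+06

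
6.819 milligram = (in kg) 6.819e-06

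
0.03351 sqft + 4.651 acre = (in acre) 4.651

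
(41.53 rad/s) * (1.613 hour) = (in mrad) 2.412e+08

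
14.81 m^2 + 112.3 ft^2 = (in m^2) 25.24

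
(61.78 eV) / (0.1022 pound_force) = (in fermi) 0.02177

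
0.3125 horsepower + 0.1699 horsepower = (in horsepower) 0.4824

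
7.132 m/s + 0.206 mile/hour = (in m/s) 7.224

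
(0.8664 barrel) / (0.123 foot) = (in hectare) 0.0003674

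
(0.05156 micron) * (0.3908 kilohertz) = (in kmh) 7.254e-05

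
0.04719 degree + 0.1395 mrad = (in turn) 0.0001533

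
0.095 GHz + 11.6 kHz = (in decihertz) 9.501e+08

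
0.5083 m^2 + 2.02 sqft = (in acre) 0.000172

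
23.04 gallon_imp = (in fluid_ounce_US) 3542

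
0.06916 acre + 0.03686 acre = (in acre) 0.106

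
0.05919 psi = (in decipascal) 4081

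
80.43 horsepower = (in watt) 5.998e+04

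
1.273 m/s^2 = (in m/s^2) 1.273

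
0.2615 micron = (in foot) 8.579e-07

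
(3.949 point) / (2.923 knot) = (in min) 1.544e-05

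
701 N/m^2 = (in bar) 0.00701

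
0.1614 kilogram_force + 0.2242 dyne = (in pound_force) 0.3558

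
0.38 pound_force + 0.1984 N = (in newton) 1.889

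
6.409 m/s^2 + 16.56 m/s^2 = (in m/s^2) 22.97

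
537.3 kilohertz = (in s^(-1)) 5.373e+05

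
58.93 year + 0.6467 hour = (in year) 58.93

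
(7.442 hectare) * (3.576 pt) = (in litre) 9.388e+04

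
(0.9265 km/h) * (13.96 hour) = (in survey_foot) 4.243e+04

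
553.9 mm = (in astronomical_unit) 3.703e-12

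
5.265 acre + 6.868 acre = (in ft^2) 5.285e+05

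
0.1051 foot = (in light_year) 3.386e-18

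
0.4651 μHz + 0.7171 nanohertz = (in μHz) 0.4658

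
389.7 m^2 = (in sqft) 4195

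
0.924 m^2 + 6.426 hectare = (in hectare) 6.426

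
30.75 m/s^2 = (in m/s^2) 30.75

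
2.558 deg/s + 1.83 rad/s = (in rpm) 17.9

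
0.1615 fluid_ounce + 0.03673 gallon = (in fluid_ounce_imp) 5.062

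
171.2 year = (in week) 8927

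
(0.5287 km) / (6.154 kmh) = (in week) 0.0005114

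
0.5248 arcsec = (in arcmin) 0.008747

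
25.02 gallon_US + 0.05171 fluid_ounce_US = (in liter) 94.71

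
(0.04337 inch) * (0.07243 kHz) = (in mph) 0.1785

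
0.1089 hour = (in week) 0.0006482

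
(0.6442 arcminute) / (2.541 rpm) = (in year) 2.233e-11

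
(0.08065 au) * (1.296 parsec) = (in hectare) 4.825e+22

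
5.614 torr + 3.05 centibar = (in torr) 28.49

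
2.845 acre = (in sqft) 1.239e+05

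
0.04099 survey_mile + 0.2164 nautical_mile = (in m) 466.7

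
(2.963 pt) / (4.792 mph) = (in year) 1.547e-11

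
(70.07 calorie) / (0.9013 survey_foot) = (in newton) 1067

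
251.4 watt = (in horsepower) 0.3371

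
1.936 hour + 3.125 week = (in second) 1.897e+06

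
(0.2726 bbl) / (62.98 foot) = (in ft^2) 0.0243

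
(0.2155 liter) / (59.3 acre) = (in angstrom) 8.98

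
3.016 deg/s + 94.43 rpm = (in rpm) 94.93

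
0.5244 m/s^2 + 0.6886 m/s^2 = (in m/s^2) 1.213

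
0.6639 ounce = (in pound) 0.04149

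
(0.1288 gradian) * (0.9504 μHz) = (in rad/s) 1.923e-09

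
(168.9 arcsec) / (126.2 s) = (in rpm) 6.196e-05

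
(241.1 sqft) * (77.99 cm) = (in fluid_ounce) 5.907e+05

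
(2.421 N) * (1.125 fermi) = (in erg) 2.724e-08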